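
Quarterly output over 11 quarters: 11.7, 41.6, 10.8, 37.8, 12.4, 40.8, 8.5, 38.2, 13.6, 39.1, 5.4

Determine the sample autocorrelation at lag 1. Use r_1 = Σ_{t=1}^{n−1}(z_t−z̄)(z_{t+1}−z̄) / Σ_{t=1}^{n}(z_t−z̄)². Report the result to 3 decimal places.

-0.863

Mean z̄ = (11.7 + 41.6 + 10.8 + 37.8 + 12.4 + 40.8 + 8.5 + 38.2 + 13.6 + 39.1 + 5.4)/11 = 23.6273
Numerator Σ_{t=1}^{10}(z_t−z̄)(z_{t+1}−z̄) = -2042.1498
Denominator Σ(z_t−z̄)² = 2365.0218
r_1 = -2042.1498 / 2365.0218 = -0.863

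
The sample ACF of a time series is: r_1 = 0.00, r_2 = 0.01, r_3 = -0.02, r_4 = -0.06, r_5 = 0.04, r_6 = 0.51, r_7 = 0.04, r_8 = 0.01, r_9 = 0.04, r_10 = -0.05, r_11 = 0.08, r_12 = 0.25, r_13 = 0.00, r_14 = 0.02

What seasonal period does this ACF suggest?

The largest autocorrelation is r_6 = 0.51, with a weaker echo at lag 12 (0.25); the remaining lags stay at or below 0.08.
The dominant spike at lag 6 indicates a seasonal period of 6.

6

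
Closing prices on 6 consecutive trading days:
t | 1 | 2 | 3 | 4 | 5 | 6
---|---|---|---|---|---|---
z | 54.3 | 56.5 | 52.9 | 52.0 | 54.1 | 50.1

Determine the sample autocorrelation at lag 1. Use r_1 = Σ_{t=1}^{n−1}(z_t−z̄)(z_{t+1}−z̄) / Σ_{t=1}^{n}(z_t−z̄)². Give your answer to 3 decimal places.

Mean z̄ = (54.3 + 56.5 + 52.9 + 52.0 + 54.1 + 50.1)/6 = 53.3167
Numerator Σ_{t=1}^{5}(z_t−z̄)(z_{t+1}−z̄) = -1.1986
Denominator Σ(z_t−z̄)² = 23.9683
r_1 = -1.1986 / 23.9683 = -0.050

-0.050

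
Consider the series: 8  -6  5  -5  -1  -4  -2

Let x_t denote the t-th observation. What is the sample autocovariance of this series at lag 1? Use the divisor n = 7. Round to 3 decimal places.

Mean x̄ = (8 − 6 + 5 − 5 − 1 − 4 − 2)/7 = -0.7143
Deviations: 8.7143, -5.2857, 5.7143, -4.2857, -0.2857, -3.2857, -1.2857
Σ_{t=1}^{6}(x_t−x̄)(x_{t+1}−x̄) = -94.3673
γ_1 = -94.3673 / 7 = -13.481

-13.481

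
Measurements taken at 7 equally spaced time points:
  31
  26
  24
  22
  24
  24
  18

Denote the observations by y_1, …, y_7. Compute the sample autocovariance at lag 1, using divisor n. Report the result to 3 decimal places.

1.997

Mean ȳ = (31 + 26 + 24 + 22 + 24 + 24 + 18)/7 = 24.1429
Σ_{t=1}^{6}(y_t−ȳ)(y_{t+1}−ȳ) = 13.9796
γ_1 = 13.9796 / 7 = 1.997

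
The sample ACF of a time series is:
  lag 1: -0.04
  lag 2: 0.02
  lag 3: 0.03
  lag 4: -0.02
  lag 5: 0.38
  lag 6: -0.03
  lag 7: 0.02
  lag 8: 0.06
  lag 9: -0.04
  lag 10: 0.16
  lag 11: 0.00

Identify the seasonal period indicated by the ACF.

5

The largest autocorrelation is r_5 = 0.38, with a weaker echo at lag 10 (0.16); the remaining lags stay at or below 0.06.
The dominant spike at lag 5 indicates a seasonal period of 5.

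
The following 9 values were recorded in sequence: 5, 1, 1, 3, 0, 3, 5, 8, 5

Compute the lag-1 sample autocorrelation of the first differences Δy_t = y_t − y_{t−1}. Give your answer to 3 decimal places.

-0.200

First differences Δy: -4, 0, 2, -3, 3, 2, 3, -3
Mean of differences = 0.0000
Numerator Σ(Δy_t−Δȳ)(Δy_{t+1}−Δȳ) = -12.0000
Denominator Σ(Δy_t−Δȳ)² = 60.0000
r_1(Δy) = -12.0000 / 60.0000 = -0.200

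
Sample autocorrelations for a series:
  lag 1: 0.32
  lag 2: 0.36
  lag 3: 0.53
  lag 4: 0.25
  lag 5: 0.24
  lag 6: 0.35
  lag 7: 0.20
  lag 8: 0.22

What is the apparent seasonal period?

3

The largest autocorrelation is r_3 = 0.53; the remaining lags stay at or below 0.36.
The dominant spike at lag 3 indicates a seasonal period of 3.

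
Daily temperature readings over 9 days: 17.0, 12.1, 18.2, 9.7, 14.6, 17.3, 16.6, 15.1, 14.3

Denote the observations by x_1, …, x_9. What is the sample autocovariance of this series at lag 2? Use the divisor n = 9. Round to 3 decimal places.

0.754

Mean x̄ = (17.0 + 12.1 + 18.2 + 9.7 + 14.6 + 17.3 + 16.6 + 15.1 + 14.3)/9 = 14.9889
Σ_{t=1}^{7}(x_t−x̄)(x_{t+2}−x̄) = 6.7853
γ_2 = 6.7853 / 9 = 0.754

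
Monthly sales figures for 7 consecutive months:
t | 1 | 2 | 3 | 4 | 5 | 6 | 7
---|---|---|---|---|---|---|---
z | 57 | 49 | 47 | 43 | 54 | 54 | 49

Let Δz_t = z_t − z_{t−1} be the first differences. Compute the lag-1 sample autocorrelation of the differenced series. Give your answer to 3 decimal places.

-0.069

First differences Δz: -8, -2, -4, 11, 0, -5
Mean of differences = -1.3333
Numerator Σ(Δz_t−Δz̄)(Δz_{t+1}−Δz̄) = -15.1111
Denominator Σ(Δz_t−Δz̄)² = 219.3333
r_1(Δz) = -15.1111 / 219.3333 = -0.069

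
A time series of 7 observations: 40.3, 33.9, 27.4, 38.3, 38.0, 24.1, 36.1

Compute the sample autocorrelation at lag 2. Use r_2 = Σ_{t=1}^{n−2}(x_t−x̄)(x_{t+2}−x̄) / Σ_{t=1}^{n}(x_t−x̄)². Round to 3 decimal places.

Mean x̄ = (40.3 + 33.9 + 27.4 + 38.3 + 38.0 + 24.1 + 36.1)/7 = 34.0143
Numerator Σ_{t=1}^{5}(x_t−x̄)(x_{t+2}−x̄) = -102.6047
Denominator Σ(x_t−x̄)² = 220.1686
r_2 = -102.6047 / 220.1686 = -0.466

-0.466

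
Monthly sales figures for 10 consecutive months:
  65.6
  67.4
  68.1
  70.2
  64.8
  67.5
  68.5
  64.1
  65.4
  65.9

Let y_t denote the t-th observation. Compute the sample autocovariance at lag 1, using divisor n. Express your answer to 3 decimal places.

Mean ȳ = (65.6 + 67.4 + 68.1 + 70.2 + 64.8 + 67.5 + 68.5 + 64.1 + 65.4 + 65.9)/10 = 66.7500
Σ_{t=1}^{9}(y_t−ȳ)(y_{t+1}−ȳ) = -2.0025
γ_1 = -2.0025 / 10 = -0.200

-0.200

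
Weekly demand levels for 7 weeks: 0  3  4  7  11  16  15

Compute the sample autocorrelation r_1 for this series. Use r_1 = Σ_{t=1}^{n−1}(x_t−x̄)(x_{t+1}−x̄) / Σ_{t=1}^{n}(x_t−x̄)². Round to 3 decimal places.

Mean x̄ = (0 + 3 + 4 + 7 + 11 + 16 + 15)/7 = 8.0000
Deviations from mean: -8.0000, -5.0000, -4.0000, -1.0000, 3.0000, 8.0000, 7.0000
Σ(x_t−x̄)(x_{t+1}−x̄) = (40.0000) + (20.0000) + (4.0000) + (-3.0000) + (24.0000) + (56.0000) = 141.0000
Denominator Σ(x_t−x̄)² = 228.0000
r_1 = 141.0000 / 228.0000 = 0.618

0.618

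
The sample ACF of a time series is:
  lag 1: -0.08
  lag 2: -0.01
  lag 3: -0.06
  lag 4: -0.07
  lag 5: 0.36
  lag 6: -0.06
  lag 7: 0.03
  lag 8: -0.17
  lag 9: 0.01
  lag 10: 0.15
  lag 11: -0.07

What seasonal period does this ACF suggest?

The largest autocorrelation is r_5 = 0.36, with a weaker echo at lag 10 (0.15); the remaining lags stay at or below 0.03.
The dominant spike at lag 5 indicates a seasonal period of 5.

5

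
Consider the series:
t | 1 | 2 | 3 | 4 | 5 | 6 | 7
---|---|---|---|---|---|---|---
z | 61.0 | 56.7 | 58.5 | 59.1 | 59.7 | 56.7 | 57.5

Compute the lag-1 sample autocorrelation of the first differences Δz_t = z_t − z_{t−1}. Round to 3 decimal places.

First differences Δz: -4.3, 1.8, 0.6, 0.6, -3.0, 0.8
Mean of differences = -0.5833
Numerator Σ(Δz_t−Δz̄)(Δz_{t+1}−Δz̄) = -10.8403
Denominator Σ(Δz_t−Δz̄)² = 30.0483
r_1(Δz) = -10.8403 / 30.0483 = -0.361

-0.361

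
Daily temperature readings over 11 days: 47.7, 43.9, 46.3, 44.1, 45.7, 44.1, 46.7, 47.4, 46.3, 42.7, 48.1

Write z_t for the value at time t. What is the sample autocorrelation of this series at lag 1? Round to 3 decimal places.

Mean z̄ = (47.7 + 43.9 + 46.3 + 44.1 + 45.7 + 44.1 + 46.7 + 47.4 + 46.3 + 42.7 + 48.1)/11 = 45.7273
Numerator Σ_{t=1}^{10}(z_t−z̄)(z_{t+1}−z̄) = -13.4089
Denominator Σ(z_t−z̄)² = 31.7218
r_1 = -13.4089 / 31.7218 = -0.423

-0.423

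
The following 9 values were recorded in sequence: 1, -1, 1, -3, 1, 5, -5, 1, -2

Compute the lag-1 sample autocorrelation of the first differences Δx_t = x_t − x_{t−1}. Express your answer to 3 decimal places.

First differences Δx: -2, 2, -4, 4, 4, -10, 6, -3
Mean of differences = -0.3750
Numerator Σ(Δx_t−Δx̄)(Δx_{t+1}−Δx̄) = -129.3906
Denominator Σ(Δx_t−Δx̄)² = 199.8750
r_1(Δx) = -129.3906 / 199.8750 = -0.647

-0.647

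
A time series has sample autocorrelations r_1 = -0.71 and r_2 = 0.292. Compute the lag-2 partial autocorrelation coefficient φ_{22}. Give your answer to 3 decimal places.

-0.428

φ_{22} = (r_2 − r_1²) / (1 − r_1²)
r_1² = (-0.71)² = 0.5041
Numerator = 0.292 − 0.5041 = -0.2121; denominator = 1 − 0.5041 = 0.4959
φ_{22} = -0.2121 / 0.4959 = -0.428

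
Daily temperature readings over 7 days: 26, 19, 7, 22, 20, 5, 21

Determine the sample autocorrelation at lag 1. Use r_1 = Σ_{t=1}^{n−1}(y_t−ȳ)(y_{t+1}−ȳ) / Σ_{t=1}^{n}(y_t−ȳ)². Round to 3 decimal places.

Mean ȳ = (26 + 19 + 7 + 22 + 20 + 5 + 21)/7 = 17.1429
Σ(y_t−ȳ)(y_{t+1}−ȳ) = (16.4490) + (-18.8367) + (-49.2653) + (13.8776) + (-34.6939) + (-46.8367) = -119.3061
Denominator Σ(y_t−ȳ)² = 378.8571
r_1 = -119.3061 / 378.8571 = -0.315

-0.315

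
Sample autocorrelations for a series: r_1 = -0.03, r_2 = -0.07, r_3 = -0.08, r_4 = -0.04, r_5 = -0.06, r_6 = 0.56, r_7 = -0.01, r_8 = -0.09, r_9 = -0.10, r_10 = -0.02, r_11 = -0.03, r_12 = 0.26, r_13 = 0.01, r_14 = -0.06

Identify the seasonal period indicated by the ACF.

6

The largest autocorrelation is r_6 = 0.56, with a weaker echo at lag 12 (0.26); the remaining lags stay at or below 0.01.
The dominant spike at lag 6 indicates a seasonal period of 6.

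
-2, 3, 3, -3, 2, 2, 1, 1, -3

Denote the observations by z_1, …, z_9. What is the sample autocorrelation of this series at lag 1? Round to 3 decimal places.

-0.253

Mean z̄ = (-2 + 3 + 3 − 3 + 2 + 2 + 1 + 1 − 3)/9 = 0.4444
Numerator Σ_{t=1}^{8}(z_t−z̄)(z_{t+1}−z̄) = -12.1975
Denominator Σ(z_t−z̄)² = 48.2222
r_1 = -12.1975 / 48.2222 = -0.253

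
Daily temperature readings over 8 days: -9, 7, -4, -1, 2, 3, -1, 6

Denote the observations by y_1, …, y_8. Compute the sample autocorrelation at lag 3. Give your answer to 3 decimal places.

Mean ȳ = (-9 + 7 − 4 − 1 + 2 + 3 − 1 + 6)/8 = 0.3750
Deviations from mean: -9.3750, 6.6250, -4.3750, -1.3750, 1.6250, 2.6250, -1.3750, 5.6250
Numerator Σ_{t=1}^{5}(y_t−ȳ)(y_{t+3}−ȳ) = 23.2031
Denominator Σ(y_t−ȳ)² = 195.8750
r_3 = 23.2031 / 195.8750 = 0.118

0.118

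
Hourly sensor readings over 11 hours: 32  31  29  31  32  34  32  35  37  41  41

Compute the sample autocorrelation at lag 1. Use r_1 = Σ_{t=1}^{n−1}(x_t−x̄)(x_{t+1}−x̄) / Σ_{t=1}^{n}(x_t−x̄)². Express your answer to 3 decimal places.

0.696

Mean x̄ = (32 + 31 + 29 + 31 + 32 + 34 + 32 + 35 + 37 + 41 + 41)/11 = 34.0909
Numerator Σ_{t=1}^{10}(x_t−x̄)(x_{t+1}−x̄) = 113.3554
Denominator Σ(x_t−x̄)² = 162.9091
r_1 = 113.3554 / 162.9091 = 0.696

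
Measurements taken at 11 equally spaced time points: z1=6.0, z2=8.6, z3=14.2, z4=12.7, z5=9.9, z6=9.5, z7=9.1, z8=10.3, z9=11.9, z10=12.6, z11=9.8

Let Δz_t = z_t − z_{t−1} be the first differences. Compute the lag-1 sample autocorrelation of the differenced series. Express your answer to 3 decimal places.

0.178

First differences Δz: 2.6, 5.6, -1.5, -2.8, -0.4, -0.4, 1.2, 1.6, 0.7, -2.8
Mean of differences = 0.3800
Numerator Σ(Δz_t−Δz̄)(Δz_{t+1}−Δz̄) = 10.5756
Denominator Σ(Δz_t−Δz̄)² = 59.4160
r_1(Δz) = 10.5756 / 59.4160 = 0.178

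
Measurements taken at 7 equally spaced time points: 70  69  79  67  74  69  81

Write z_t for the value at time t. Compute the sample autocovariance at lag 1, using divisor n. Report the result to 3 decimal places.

Mean z̄ = (70 + 69 + 79 + 67 + 74 + 69 + 81)/7 = 72.7143
Deviations: -2.7143, -3.7143, 6.2857, -5.7143, 1.2857, -3.7143, 8.2857
Σ_{t=1}^{6}(z_t−z̄)(z_{t+1}−z̄) = -92.0816
γ_1 = -92.0816 / 7 = -13.155

-13.155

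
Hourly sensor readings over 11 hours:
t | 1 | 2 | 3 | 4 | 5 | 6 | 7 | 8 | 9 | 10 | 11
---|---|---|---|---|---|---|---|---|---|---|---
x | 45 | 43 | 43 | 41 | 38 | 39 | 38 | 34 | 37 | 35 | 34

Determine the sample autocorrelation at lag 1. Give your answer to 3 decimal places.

Mean x̄ = (45 + 43 + 43 + 41 + 38 + 39 + 38 + 34 + 37 + 35 + 34)/11 = 38.8182
Numerator Σ_{t=1}^{10}(x_t−x̄)(x_{t+1}−x̄) = 88.4215
Denominator Σ(x_t−x̄)² = 143.6364
r_1 = 88.4215 / 143.6364 = 0.616

0.616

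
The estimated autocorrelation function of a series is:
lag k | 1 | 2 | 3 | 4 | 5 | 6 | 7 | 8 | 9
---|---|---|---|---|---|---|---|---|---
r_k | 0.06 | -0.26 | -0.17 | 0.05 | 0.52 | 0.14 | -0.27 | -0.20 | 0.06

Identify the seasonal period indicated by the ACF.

The largest autocorrelation is r_5 = 0.52; the remaining lags stay at or below 0.14.
The dominant spike at lag 5 indicates a seasonal period of 5.

5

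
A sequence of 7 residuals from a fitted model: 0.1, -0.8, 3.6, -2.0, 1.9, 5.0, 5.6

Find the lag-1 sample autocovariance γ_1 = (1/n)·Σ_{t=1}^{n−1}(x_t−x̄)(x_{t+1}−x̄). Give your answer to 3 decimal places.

0.734

Mean x̄ = (0.1 − 0.8 + 3.6 − 2.0 + 1.9 + 5.0 + 5.6)/7 = 1.9143
Σ_{t=1}^{6}(x_t−x̄)(x_{t+1}−x̄) = 5.1355
γ_1 = 5.1355 / 7 = 0.734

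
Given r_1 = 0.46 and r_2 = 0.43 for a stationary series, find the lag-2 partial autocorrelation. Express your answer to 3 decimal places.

0.277

φ_{22} = (r_2 − r_1²) / (1 − r_1²)
r_1² = (0.46)² = 0.2116
Numerator = 0.43 − 0.2116 = 0.2184; denominator = 1 − 0.2116 = 0.7884
φ_{22} = 0.2184 / 0.7884 = 0.277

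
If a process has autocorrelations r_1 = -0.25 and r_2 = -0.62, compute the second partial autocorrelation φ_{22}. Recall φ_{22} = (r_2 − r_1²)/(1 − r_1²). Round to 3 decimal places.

-0.728

φ_{22} = (r_2 − r_1²) / (1 − r_1²)
r_1² = (-0.25)² = 0.0625
Numerator = -0.62 − 0.0625 = -0.6825; denominator = 1 − 0.0625 = 0.9375
φ_{22} = -0.6825 / 0.9375 = -0.728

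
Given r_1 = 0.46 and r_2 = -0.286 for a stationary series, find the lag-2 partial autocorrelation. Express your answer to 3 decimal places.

-0.631

φ_{22} = (r_2 − r_1²) / (1 − r_1²)
r_1² = (0.46)² = 0.2116
Numerator = -0.286 − 0.2116 = -0.4976; denominator = 1 − 0.2116 = 0.7884
φ_{22} = -0.4976 / 0.7884 = -0.631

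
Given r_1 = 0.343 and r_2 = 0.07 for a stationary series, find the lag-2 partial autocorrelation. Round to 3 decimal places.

-0.054

φ_{22} = (r_2 − r_1²) / (1 − r_1²)
r_1² = (0.343)² = 0.117649
Numerator = 0.07 − 0.1176 = -0.0476; denominator = 1 − 0.1176 = 0.8824
φ_{22} = -0.0476 / 0.8824 = -0.054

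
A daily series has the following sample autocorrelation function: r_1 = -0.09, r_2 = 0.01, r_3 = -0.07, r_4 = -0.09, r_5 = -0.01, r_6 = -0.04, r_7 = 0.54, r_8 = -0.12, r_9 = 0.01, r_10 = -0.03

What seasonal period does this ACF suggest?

The largest autocorrelation is r_7 = 0.54; the remaining lags stay at or below 0.01.
The dominant spike at lag 7 indicates a seasonal period of 7.

7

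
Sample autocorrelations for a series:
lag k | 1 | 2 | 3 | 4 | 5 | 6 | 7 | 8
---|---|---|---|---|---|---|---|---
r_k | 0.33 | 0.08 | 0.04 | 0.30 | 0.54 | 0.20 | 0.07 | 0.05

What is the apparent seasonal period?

5

The largest autocorrelation is r_5 = 0.54; the remaining lags stay at or below 0.33. The elevated value at lag 1 (0.33), dropping to 0.08 at lag 2, reflects decaying short-term dependence rather than seasonality.
The dominant spike at lag 5 indicates a seasonal period of 5.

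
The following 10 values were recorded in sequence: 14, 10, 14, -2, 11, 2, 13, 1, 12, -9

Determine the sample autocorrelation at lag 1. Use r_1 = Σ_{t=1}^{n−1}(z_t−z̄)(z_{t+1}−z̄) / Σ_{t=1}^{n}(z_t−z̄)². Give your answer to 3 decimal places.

-0.433

Mean z̄ = (14 + 10 + 14 − 2 + 11 + 2 + 13 + 1 + 12 − 9)/10 = 6.6000
Numerator Σ_{t=1}^{9}(z_t−z̄)(z_{t+1}−z̄) = -251.1600
Denominator Σ(z_t−z̄)² = 580.4000
r_1 = -251.1600 / 580.4000 = -0.433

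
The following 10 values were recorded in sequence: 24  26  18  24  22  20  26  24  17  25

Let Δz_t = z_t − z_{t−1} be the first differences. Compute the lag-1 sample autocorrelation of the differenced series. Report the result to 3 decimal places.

First differences Δz: 2, -8, 6, -2, -2, 6, -2, -7, 8
Mean of differences = 0.1111
Numerator Σ(Δz_t−Δz̄)(Δz_{t+1}−Δz̄) = -137.0123
Denominator Σ(Δz_t−Δz̄)² = 264.8889
r_1(Δz) = -137.0123 / 264.8889 = -0.517

-0.517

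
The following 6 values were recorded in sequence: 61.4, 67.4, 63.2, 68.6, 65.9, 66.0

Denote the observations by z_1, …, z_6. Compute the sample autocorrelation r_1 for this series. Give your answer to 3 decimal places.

Mean z̄ = (61.4 + 67.4 + 63.2 + 68.6 + 65.9 + 66.0)/6 = 65.4167
Deviations from mean: -4.0167, 1.9833, -2.2167, 3.1833, 0.4833, 0.5833
Numerator Σ_{t=1}^{5}(z_t−z̄)(z_{t+1}−z̄) = -17.5986
Denominator Σ(z_t−z̄)² = 35.6883
r_1 = -17.5986 / 35.6883 = -0.493

-0.493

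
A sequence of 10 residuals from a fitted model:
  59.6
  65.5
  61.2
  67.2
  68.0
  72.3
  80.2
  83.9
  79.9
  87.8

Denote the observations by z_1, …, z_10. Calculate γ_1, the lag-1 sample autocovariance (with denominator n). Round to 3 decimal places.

Mean z̄ = (59.6 + 65.5 + 61.2 + 67.2 + 68.0 + 72.3 + 80.2 + 83.9 + 79.9 + 87.8)/10 = 72.5600
Σ_{t=1}^{9}(z_t−z̄)(z_{t+1}−z̄) = 537.9644
γ_1 = 537.9644 / 10 = 53.796

53.796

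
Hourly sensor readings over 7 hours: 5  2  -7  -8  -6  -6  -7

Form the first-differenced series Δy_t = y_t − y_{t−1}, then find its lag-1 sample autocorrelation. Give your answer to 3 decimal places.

0.194

First differences Δy: -3, -9, -1, 2, 0, -1
Mean of differences = -2.0000
Numerator Σ(Δy_t−Δȳ)(Δy_{t+1}−Δȳ) = 14.0000
Denominator Σ(Δy_t−Δȳ)² = 72.0000
r_1(Δy) = 14.0000 / 72.0000 = 0.194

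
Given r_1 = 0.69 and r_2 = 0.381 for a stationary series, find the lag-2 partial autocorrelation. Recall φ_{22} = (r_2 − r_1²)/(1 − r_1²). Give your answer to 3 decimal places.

-0.182

φ_{22} = (r_2 − r_1²) / (1 − r_1²)
r_1² = (0.69)² = 0.4761
Numerator = 0.381 − 0.4761 = -0.0951; denominator = 1 − 0.4761 = 0.5239
φ_{22} = -0.0951 / 0.5239 = -0.182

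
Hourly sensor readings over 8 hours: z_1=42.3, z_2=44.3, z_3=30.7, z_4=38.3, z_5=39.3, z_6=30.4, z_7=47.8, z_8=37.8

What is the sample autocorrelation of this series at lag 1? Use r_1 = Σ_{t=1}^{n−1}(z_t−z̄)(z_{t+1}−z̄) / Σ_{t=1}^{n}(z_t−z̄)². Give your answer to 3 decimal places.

-0.422

Mean z̄ = (42.3 + 44.3 + 30.7 + 38.3 + 39.3 + 30.4 + 47.8 + 37.8)/8 = 38.8625
Deviations from mean: 3.4375, 5.4375, -8.1625, -0.5625, 0.4375, -8.4625, 8.9375, -1.0625
Numerator Σ_{t=1}^{7}(z_t−z̄)(z_{t+1}−z̄) = -110.1789
Denominator Σ(z_t−z̄)² = 261.1388
r_1 = -110.1789 / 261.1388 = -0.422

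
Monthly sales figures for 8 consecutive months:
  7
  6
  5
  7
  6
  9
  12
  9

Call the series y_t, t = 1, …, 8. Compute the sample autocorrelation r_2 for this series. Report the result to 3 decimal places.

0.024

Mean ȳ = (7 + 6 + 5 + 7 + 6 + 9 + 12 + 9)/8 = 7.6250
Deviations from mean: -0.6250, -1.6250, -2.6250, -0.6250, -1.6250, 1.3750, 4.3750, 1.3750
Numerator Σ_{t=1}^{6}(y_t−ȳ)(y_{t+2}−ȳ) = 0.8438
Denominator Σ(y_t−ȳ)² = 35.8750
r_2 = 0.8438 / 35.8750 = 0.024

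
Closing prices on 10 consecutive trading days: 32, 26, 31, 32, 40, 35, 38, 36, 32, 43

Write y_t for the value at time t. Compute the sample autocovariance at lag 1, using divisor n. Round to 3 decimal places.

3.075

Mean ȳ = (32 + 26 + 31 + 32 + 40 + 35 + 38 + 36 + 32 + 43)/10 = 34.5000
Σ_{t=1}^{9}(y_t−ȳ)(y_{t+1}−ȳ) = 30.7500
γ_1 = 30.7500 / 10 = 3.075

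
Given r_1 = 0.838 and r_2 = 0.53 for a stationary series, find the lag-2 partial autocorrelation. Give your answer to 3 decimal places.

-0.578

φ_{22} = (r_2 − r_1²) / (1 − r_1²)
r_1² = (0.838)² = 0.702244
Numerator = 0.53 − 0.7022 = -0.1722; denominator = 1 − 0.7022 = 0.2978
φ_{22} = -0.1722 / 0.2978 = -0.578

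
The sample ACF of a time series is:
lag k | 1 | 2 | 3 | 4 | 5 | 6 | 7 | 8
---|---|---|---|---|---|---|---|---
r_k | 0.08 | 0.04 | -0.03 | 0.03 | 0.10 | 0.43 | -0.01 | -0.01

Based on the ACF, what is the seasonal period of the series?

6

The largest autocorrelation is r_6 = 0.43; the remaining lags stay at or below 0.10.
The dominant spike at lag 6 indicates a seasonal period of 6.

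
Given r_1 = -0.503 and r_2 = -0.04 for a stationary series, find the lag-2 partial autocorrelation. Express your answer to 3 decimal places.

φ_{22} = (r_2 − r_1²) / (1 − r_1²)
r_1² = (-0.503)² = 0.253009
Numerator = -0.04 − 0.2530 = -0.2930; denominator = 1 − 0.2530 = 0.7470
φ_{22} = -0.2930 / 0.7470 = -0.392

-0.392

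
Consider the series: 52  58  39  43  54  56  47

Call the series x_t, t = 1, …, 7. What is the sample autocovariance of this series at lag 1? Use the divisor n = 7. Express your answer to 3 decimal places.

Mean x̄ = (52 + 58 + 39 + 43 + 54 + 56 + 47)/7 = 49.8571
Σ_{t=1}^{6}(x_t−x̄)(x_{t+1}−x̄) = -17.0204
γ_1 = -17.0204 / 7 = -2.431

-2.431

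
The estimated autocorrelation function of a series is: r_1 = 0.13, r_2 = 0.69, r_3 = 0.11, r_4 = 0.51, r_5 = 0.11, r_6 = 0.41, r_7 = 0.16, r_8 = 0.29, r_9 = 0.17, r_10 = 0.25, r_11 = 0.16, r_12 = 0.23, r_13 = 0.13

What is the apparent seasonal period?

The largest autocorrelation is r_2 = 0.69, with weaker echoes at lags 4 (0.51), 6 (0.41), 8 (0.29), 10 (0.25) and 12 (0.23); the remaining lags stay at or below 0.17.
The dominant spike at lag 2 indicates a seasonal period of 2.

2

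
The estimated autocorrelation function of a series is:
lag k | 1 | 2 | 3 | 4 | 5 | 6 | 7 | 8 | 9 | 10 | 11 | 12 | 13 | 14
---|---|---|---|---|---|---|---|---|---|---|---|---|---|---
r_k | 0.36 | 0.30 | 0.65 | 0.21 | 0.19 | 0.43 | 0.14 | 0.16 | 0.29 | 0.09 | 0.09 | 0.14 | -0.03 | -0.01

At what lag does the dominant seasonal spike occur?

3

The largest autocorrelation is r_3 = 0.65, with a weaker echo at lag 6 (0.43); the remaining lags stay at or below 0.36. The elevated value at lag 1 (0.36), dropping to 0.30 at lag 2, reflects decaying short-term dependence rather than seasonality.
The dominant spike at lag 3 indicates a seasonal period of 3.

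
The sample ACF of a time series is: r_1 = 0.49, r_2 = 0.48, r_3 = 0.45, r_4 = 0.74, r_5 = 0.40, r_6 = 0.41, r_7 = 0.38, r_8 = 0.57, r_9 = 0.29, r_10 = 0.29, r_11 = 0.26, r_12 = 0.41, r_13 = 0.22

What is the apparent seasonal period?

4

The largest autocorrelation is r_4 = 0.74, with a weaker echo at lag 8 (0.57); the remaining lags stay at or below 0.49. The elevated value at lag 1 (0.49), dropping to 0.48 at lag 2, reflects decaying short-term dependence rather than seasonality.
The dominant spike at lag 4 indicates a seasonal period of 4.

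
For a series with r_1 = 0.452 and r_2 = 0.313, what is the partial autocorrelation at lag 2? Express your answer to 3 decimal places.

φ_{22} = (r_2 − r_1²) / (1 − r_1²)
r_1² = (0.452)² = 0.204304
Numerator = 0.313 − 0.2043 = 0.1087; denominator = 1 − 0.2043 = 0.7957
φ_{22} = 0.1087 / 0.7957 = 0.137

0.137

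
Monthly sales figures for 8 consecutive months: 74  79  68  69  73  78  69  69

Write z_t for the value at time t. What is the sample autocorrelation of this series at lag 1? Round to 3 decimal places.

Mean z̄ = (74 + 79 + 68 + 69 + 73 + 78 + 69 + 69)/8 = 72.3750
Deviations from mean: 1.6250, 6.6250, -4.3750, -3.3750, 0.6250, 5.6250, -3.3750, -3.3750
Σ(z_t−z̄)(z_{t+1}−z̄) = (10.7656) + (-28.9844) + (14.7656) + (-2.1094) + (3.5156) + (-18.9844) + (11.3906) = -9.6406
Denominator Σ(z_t−z̄)² = 131.8750
r_1 = -9.6406 / 131.8750 = -0.073

-0.073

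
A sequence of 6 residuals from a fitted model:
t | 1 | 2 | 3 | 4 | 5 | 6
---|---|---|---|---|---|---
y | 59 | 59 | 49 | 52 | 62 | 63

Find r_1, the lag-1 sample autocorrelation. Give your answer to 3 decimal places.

0.222

Mean ȳ = (59 + 59 + 49 + 52 + 62 + 63)/6 = 57.3333
Deviations from mean: 1.6667, 1.6667, -8.3333, -5.3333, 4.6667, 5.6667
Numerator Σ_{t=1}^{5}(y_t−ȳ)(y_{t+1}−ȳ) = 34.8889
Denominator Σ(y_t−ȳ)² = 157.3333
r_1 = 34.8889 / 157.3333 = 0.222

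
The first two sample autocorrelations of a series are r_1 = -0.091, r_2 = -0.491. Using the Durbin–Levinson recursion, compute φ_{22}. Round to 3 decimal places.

-0.503

φ_{22} = (r_2 − r_1²) / (1 − r_1²)
r_1² = (-0.091)² = 0.008281
Numerator = -0.491 − 0.0083 = -0.4993; denominator = 1 − 0.0083 = 0.9917
φ_{22} = -0.4993 / 0.9917 = -0.503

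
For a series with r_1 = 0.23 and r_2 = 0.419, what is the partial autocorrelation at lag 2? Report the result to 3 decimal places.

φ_{22} = (r_2 − r_1²) / (1 − r_1²)
r_1² = (0.23)² = 0.0529
Numerator = 0.419 − 0.0529 = 0.3661; denominator = 1 − 0.0529 = 0.9471
φ_{22} = 0.3661 / 0.9471 = 0.387

0.387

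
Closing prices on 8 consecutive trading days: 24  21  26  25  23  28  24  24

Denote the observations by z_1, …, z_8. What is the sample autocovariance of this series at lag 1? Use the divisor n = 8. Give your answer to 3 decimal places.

-1.283

Mean z̄ = (24 + 21 + 26 + 25 + 23 + 28 + 24 + 24)/8 = 24.3750
Σ_{t=1}^{7}(z_t−z̄)(z_{t+1}−z̄) = -10.2656
γ_1 = -10.2656 / 8 = -1.283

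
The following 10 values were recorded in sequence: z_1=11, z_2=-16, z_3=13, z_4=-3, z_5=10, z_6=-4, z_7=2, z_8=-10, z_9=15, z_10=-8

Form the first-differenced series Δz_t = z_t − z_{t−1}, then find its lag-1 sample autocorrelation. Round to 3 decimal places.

-0.748

First differences Δz: -27, 29, -16, 13, -14, 6, -12, 25, -23
Mean of differences = -2.1111
Numerator Σ(Δz_t−Δz̄)(Δz_{t+1}−Δz̄) = -2607.0123
Denominator Σ(Δz_t−Δz̄)² = 3484.8889
r_1(Δz) = -2607.0123 / 3484.8889 = -0.748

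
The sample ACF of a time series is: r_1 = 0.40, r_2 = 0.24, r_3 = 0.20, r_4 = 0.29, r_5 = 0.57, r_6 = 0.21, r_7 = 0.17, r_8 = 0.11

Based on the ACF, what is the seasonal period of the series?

The largest autocorrelation is r_5 = 0.57; the remaining lags stay at or below 0.40. The elevated value at lag 1 (0.40), dropping to 0.24 at lag 2, reflects decaying short-term dependence rather than seasonality.
The dominant spike at lag 5 indicates a seasonal period of 5.

5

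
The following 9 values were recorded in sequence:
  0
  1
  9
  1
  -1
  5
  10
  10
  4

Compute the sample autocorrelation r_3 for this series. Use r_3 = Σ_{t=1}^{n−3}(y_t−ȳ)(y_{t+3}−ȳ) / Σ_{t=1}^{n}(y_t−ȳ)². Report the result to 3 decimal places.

Mean ȳ = (0 + 1 + 9 + 1 − 1 + 5 + 10 + 10 + 4)/9 = 4.3333
Numerator Σ_{t=1}^{6}(y_t−ȳ)(y_{t+3}−ȳ) = -14.0000
Denominator Σ(y_t−ȳ)² = 156.0000
r_3 = -14.0000 / 156.0000 = -0.090

-0.090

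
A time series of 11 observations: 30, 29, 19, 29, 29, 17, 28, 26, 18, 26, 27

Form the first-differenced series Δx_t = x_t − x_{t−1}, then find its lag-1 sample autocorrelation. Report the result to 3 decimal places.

-0.476

First differences Δx: -1, -10, 10, 0, -12, 11, -2, -8, 8, 1
Mean of differences = -0.3000
Numerator Σ(Δx_t−Δx̄)(Δx_{t+1}−Δx̄) = -284.9900
Denominator Σ(Δx_t−Δx̄)² = 598.1000
r_1(Δx) = -284.9900 / 598.1000 = -0.476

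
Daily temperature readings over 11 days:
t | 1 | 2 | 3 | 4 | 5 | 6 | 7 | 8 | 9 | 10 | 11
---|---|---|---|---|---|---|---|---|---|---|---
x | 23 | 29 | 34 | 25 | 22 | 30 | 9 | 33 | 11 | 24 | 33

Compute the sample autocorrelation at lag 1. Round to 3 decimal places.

Mean x̄ = (23 + 29 + 34 + 25 + 22 + 30 + 9 + 33 + 11 + 24 + 33)/11 = 24.8182
Numerator Σ_{t=1}^{10}(x_t−x̄)(x_{t+1}−x̄) = -302.4876
Denominator Σ(x_t−x̄)² = 715.6364
r_1 = -302.4876 / 715.6364 = -0.423

-0.423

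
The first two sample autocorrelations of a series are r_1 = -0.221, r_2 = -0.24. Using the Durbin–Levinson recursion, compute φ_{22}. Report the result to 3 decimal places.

-0.304

φ_{22} = (r_2 − r_1²) / (1 − r_1²)
r_1² = (-0.221)² = 0.048841
Numerator = -0.24 − 0.0488 = -0.2888; denominator = 1 − 0.0488 = 0.9512
φ_{22} = -0.2888 / 0.9512 = -0.304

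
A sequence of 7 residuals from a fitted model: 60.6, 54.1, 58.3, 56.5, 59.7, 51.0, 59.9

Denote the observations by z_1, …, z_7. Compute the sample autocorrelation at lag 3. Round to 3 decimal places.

-0.252

Mean z̄ = (60.6 + 54.1 + 58.3 + 56.5 + 59.7 + 51.0 + 59.9)/7 = 57.1571
Σ(z_t−z̄)(z_{t+3}−z̄) = (-2.2624) + (-7.7739) + (-7.0367) + (-1.8024) = -18.8755
Denominator Σ(z_t−z̄)² = 74.8371
r_3 = -18.8755 / 74.8371 = -0.252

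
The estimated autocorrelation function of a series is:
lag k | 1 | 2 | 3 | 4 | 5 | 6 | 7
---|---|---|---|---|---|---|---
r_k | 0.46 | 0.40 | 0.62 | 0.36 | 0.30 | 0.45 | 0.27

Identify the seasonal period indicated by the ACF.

The largest autocorrelation is r_3 = 0.62; the remaining lags stay at or below 0.46. The elevated value at lag 1 (0.46), dropping to 0.40 at lag 2, reflects decaying short-term dependence rather than seasonality.
The dominant spike at lag 3 indicates a seasonal period of 3.

3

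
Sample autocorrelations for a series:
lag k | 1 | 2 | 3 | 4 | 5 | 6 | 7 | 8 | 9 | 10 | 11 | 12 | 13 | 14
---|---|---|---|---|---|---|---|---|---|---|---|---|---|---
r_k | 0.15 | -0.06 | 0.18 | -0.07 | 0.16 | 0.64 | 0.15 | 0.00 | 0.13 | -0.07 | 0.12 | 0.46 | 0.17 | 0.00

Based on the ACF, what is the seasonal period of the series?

The largest autocorrelation is r_6 = 0.64, with a weaker echo at lag 12 (0.46); the remaining lags stay at or below 0.18.
The dominant spike at lag 6 indicates a seasonal period of 6.

6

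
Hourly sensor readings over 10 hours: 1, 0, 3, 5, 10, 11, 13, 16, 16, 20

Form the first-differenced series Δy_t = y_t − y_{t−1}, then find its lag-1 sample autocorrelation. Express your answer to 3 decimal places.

First differences Δy: -1, 3, 2, 5, 1, 2, 3, 0, 4
Mean of differences = 2.1111
Numerator Σ(Δy_t−Δȳ)(Δy_{t+1}−Δȳ) = -12.2346
Denominator Σ(Δy_t−Δȳ)² = 28.8889
r_1(Δy) = -12.2346 / 28.8889 = -0.424

-0.424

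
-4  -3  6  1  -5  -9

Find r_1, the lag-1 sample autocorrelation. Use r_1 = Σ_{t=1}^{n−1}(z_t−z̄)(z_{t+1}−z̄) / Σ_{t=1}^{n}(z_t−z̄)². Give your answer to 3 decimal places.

0.238

Mean z̄ = (-4 − 3 + 6 + 1 − 5 − 9)/6 = -2.3333
Deviations from mean: -1.6667, -0.6667, 8.3333, 3.3333, -2.6667, -6.6667
Σ(z_t−z̄)(z_{t+1}−z̄) = (1.1111) + (-5.5556) + (27.7778) + (-8.8889) + (17.7778) = 32.2222
Denominator Σ(z_t−z̄)² = 135.3333
r_1 = 32.2222 / 135.3333 = 0.238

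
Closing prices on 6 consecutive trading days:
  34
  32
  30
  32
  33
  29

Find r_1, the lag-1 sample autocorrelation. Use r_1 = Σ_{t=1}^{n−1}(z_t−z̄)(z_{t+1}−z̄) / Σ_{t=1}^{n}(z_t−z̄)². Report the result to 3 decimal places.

Mean z̄ = (34 + 32 + 30 + 32 + 33 + 29)/6 = 31.6667
Deviations from mean: 2.3333, 0.3333, -1.6667, 0.3333, 1.3333, -2.6667
Numerator Σ_{t=1}^{5}(z_t−z̄)(z_{t+1}−z̄) = -3.4444
Denominator Σ(z_t−z̄)² = 17.3333
r_1 = -3.4444 / 17.3333 = -0.199

-0.199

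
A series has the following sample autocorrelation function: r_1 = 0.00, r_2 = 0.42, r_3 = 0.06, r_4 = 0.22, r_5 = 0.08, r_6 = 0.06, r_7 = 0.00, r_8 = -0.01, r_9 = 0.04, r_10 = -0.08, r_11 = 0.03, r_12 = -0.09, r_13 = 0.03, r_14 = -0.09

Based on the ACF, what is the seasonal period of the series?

The largest autocorrelation is r_2 = 0.42, with a weaker echo at lag 4 (0.22); the remaining lags stay at or below 0.08.
The dominant spike at lag 2 indicates a seasonal period of 2.

2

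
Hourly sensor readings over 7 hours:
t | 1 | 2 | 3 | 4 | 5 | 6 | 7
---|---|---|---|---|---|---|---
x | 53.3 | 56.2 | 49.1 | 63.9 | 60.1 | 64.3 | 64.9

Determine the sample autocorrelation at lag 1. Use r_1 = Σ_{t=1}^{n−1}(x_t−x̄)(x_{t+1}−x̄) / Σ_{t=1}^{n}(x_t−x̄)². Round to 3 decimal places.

0.165

Mean x̄ = (53.3 + 56.2 + 49.1 + 63.9 + 60.1 + 64.3 + 64.9)/7 = 58.8286
Deviations from mean: -5.5286, -2.6286, -9.7286, 5.0714, 1.2714, 5.4714, 6.0714
Numerator Σ_{t=1}^{6}(x_t−x̄)(x_{t+1}−x̄) = 37.3906
Denominator Σ(x_t−x̄)² = 226.2543
r_1 = 37.3906 / 226.2543 = 0.165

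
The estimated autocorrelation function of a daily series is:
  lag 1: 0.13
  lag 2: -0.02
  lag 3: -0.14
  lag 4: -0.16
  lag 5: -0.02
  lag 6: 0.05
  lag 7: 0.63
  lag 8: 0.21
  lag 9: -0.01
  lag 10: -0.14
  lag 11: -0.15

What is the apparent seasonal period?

The largest autocorrelation is r_7 = 0.63; the remaining lags stay at or below 0.21.
The dominant spike at lag 7 indicates a seasonal period of 7.

7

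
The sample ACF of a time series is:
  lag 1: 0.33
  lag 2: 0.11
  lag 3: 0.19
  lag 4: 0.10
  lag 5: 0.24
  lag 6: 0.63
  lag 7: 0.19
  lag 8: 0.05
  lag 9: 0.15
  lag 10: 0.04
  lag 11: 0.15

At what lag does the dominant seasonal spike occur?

The largest autocorrelation is r_6 = 0.63; the remaining lags stay at or below 0.33. The elevated value at lag 1 (0.33), dropping to 0.11 at lag 2, reflects decaying short-term dependence rather than seasonality.
The dominant spike at lag 6 indicates a seasonal period of 6.

6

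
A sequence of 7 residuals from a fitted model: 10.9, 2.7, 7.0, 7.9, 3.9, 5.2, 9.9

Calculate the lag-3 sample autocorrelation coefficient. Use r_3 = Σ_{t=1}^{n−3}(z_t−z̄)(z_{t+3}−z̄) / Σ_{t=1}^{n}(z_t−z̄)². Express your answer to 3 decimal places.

Mean z̄ = (10.9 + 2.7 + 7.0 + 7.9 + 3.9 + 5.2 + 9.9)/7 = 6.7857
Numerator Σ_{t=1}^{4}(z_t−z̄)(z_{t+3}−z̄) = 19.5051
Denominator Σ(z_t−z̄)² = 55.4486
r_3 = 19.5051 / 55.4486 = 0.352

0.352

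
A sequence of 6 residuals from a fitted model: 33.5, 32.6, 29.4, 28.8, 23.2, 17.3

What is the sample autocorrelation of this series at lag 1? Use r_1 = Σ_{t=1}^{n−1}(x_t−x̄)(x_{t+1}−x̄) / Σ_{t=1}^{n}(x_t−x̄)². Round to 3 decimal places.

Mean x̄ = (33.5 + 32.6 + 29.4 + 28.8 + 23.2 + 17.3)/6 = 27.4667
Σ(x_t−x̄)(x_{t+1}−x̄) = (30.9711) + (9.9244) + (2.5778) + (-5.6889) + (43.3778) = 81.1622
Denominator Σ(x_t−x̄)² = 189.8333
r_1 = 81.1622 / 189.8333 = 0.428

0.428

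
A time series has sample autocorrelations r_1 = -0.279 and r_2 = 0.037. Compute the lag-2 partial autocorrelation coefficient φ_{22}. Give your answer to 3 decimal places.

φ_{22} = (r_2 − r_1²) / (1 − r_1²)
r_1² = (-0.279)² = 0.077841
Numerator = 0.037 − 0.0778 = -0.0408; denominator = 1 − 0.0778 = 0.9222
φ_{22} = -0.0408 / 0.9222 = -0.044

-0.044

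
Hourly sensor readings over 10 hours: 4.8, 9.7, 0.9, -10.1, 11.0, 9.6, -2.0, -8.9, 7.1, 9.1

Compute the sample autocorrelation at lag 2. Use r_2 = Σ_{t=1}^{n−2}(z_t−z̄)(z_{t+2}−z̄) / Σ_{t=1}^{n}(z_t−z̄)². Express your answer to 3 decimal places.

-0.732

Mean z̄ = (4.8 + 9.7 + 0.9 − 10.1 + 11.0 + 9.6 − 2.0 − 8.9 + 7.1 + 9.1)/10 = 3.1200
Numerator Σ_{t=1}^{8}(z_t−z̄)(z_{t+2}−z̄) = -404.3688
Denominator Σ(z_t−z̄)² = 552.1960
r_2 = -404.3688 / 552.1960 = -0.732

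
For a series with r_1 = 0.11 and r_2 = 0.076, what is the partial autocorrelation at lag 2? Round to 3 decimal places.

φ_{22} = (r_2 − r_1²) / (1 − r_1²)
r_1² = (0.11)² = 0.0121
Numerator = 0.076 − 0.0121 = 0.0639; denominator = 1 − 0.0121 = 0.9879
φ_{22} = 0.0639 / 0.9879 = 0.065

0.065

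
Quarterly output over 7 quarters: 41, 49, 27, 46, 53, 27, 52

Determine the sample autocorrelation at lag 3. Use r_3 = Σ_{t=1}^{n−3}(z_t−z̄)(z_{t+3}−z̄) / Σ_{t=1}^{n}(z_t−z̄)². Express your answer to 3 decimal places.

Mean z̄ = (41 + 49 + 27 + 46 + 53 + 27 + 52)/7 = 42.1429
Σ(z_t−z̄)(z_{t+3}−z̄) = (-4.4082) + (74.4490) + (229.3061) + (38.0204) = 337.3673
Denominator Σ(z_t−z̄)² = 736.8571
r_3 = 337.3673 / 736.8571 = 0.458

0.458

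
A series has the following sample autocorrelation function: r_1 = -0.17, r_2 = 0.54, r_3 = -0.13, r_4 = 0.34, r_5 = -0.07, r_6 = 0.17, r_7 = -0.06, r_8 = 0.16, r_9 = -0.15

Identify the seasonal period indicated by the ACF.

The largest autocorrelation is r_2 = 0.54, with weaker echoes at lags 4 (0.34), 6 (0.17) and 8 (0.16); the remaining lags stay at or below -0.06.
The dominant spike at lag 2 indicates a seasonal period of 2.

2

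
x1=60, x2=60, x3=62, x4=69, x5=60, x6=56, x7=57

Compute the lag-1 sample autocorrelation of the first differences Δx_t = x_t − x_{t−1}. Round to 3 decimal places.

First differences Δx: 0, 2, 7, -9, -4, 1
Mean of differences = -0.5000
Numerator Σ(Δx_t−Δx̄)(Δx_{t+1}−Δx̄) = -19.2500
Denominator Σ(Δx_t−Δx̄)² = 149.5000
r_1(Δx) = -19.2500 / 149.5000 = -0.129

-0.129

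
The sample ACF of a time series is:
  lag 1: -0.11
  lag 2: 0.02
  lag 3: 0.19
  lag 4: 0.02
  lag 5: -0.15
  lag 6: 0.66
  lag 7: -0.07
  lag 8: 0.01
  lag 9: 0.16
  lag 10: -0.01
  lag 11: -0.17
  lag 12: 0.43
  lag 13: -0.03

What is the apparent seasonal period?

6

The largest autocorrelation is r_6 = 0.66, with a weaker echo at lag 12 (0.43); the remaining lags stay at or below 0.19.
The dominant spike at lag 6 indicates a seasonal period of 6.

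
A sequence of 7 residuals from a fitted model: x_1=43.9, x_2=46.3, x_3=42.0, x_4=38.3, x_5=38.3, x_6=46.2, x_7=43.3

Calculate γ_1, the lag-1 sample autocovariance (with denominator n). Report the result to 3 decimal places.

Mean x̄ = (43.9 + 46.3 + 42.0 + 38.3 + 38.3 + 46.2 + 43.3)/7 = 42.6143
Σ_{t=1}^{6}(x_t−x̄)(x_{t+1}−x̄) = 10.7269
γ_1 = 10.7269 / 7 = 1.532

1.532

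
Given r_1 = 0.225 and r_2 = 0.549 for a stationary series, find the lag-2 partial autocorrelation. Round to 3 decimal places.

0.525

φ_{22} = (r_2 − r_1²) / (1 − r_1²)
r_1² = (0.225)² = 0.050625
Numerator = 0.549 − 0.0506 = 0.4984; denominator = 1 − 0.0506 = 0.9494
φ_{22} = 0.4984 / 0.9494 = 0.525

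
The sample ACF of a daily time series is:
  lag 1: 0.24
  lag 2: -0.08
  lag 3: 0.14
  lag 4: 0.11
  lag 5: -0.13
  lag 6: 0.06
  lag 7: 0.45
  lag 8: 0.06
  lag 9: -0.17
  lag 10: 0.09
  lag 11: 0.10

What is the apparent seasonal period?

The largest autocorrelation is r_7 = 0.45; the remaining lags stay at or below 0.24.
The dominant spike at lag 7 indicates a seasonal period of 7.

7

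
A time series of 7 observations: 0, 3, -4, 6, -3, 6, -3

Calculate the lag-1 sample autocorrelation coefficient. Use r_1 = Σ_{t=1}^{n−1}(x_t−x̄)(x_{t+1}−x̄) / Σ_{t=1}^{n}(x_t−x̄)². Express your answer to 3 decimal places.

Mean x̄ = (0 + 3 − 4 + 6 − 3 + 6 − 3)/7 = 0.7143
Deviations from mean: -0.7143, 2.2857, -4.7143, 5.2857, -3.7143, 5.2857, -3.7143
Σ(x_t−x̄)(x_{t+1}−x̄) = (-1.6327) + (-10.7755) + (-24.9184) + (-19.6327) + (-19.6327) + (-19.6327) = -96.2245
Denominator Σ(x_t−x̄)² = 111.4286
r_1 = -96.2245 / 111.4286 = -0.864

-0.864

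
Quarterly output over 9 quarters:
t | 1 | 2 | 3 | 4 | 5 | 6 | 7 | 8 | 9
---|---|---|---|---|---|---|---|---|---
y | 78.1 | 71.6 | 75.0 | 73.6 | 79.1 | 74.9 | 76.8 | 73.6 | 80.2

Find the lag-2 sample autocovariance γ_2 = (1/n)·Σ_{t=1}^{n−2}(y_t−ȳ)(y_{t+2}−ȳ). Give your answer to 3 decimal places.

Mean ȳ = (78.1 + 71.6 + 75.0 + 73.6 + 79.1 + 74.9 + 76.8 + 73.6 + 80.2)/9 = 75.8778
Σ_{t=1}^{7}(y_t−ȳ)(y_{t+2}−ȳ) = 16.3768
γ_2 = 16.3768 / 9 = 1.820

1.820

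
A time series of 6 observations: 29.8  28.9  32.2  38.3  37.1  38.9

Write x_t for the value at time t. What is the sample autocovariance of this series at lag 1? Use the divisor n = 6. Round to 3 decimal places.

8.540

Mean x̄ = (29.8 + 28.9 + 32.2 + 38.3 + 37.1 + 38.9)/6 = 34.2000
Σ_{t=1}^{5}(x_t−x̄)(x_{t+1}−x̄) = 51.2400
γ_1 = 51.2400 / 6 = 8.540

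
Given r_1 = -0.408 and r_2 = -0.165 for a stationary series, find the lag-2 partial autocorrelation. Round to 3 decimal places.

φ_{22} = (r_2 − r_1²) / (1 − r_1²)
r_1² = (-0.408)² = 0.166464
Numerator = -0.165 − 0.1665 = -0.3315; denominator = 1 − 0.1665 = 0.8335
φ_{22} = -0.3315 / 0.8335 = -0.398

-0.398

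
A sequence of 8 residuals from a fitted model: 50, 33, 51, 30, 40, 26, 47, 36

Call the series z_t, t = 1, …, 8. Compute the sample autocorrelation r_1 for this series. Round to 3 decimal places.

-0.632

Mean z̄ = (50 + 33 + 51 + 30 + 40 + 26 + 47 + 36)/8 = 39.1250
Σ(z_t−z̄)(z_{t+1}−z̄) = (-66.6094) + (-72.7344) + (-108.3594) + (-7.9844) + (-11.4844) + (-103.3594) + (-24.6094) = -395.1406
Denominator Σ(z_t−z̄)² = 624.8750
r_1 = -395.1406 / 624.8750 = -0.632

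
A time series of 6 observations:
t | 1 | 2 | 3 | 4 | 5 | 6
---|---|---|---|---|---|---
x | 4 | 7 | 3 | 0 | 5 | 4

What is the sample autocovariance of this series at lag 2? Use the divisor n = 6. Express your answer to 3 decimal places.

-2.315

Mean x̄ = (4 + 7 + 3 + 0 + 5 + 4)/6 = 3.8333
Deviations: 0.1667, 3.1667, -0.8333, -3.8333, 1.1667, 0.1667
Σ_{t=1}^{4}(x_t−x̄)(x_{t+2}−x̄) = -13.8889
γ_2 = -13.8889 / 6 = -2.315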